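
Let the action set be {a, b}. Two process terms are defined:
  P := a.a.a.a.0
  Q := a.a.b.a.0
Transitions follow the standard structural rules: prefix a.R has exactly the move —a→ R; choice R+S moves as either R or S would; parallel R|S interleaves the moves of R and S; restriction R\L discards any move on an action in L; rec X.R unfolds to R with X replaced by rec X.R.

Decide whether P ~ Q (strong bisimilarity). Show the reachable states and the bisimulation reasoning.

LTS(P): 5 reachable states
  s0 = a.a.a.a.0 has moves --a--▸ s1
  s1 = a.a.a.0 has moves --a--▸ s2
  s2 = a.a.0 has moves --a--▸ s3
  s3 = a.0 has moves --a--▸ s4
  s4 = 0 has moves stopped
LTS(Q): 5 reachable states
  t0 = a.a.b.a.0 has moves --a--▸ t1
  t1 = a.b.a.0 has moves --a--▸ t2
  t2 = b.a.0 has moves --b--▸ t3
  t3 = a.0 has moves --a--▸ t4
  t4 = 0 has moves stopped
Bisimilarity quotient blocks:
  B0 = {s0}
  B1 = {s1}
  B2 = {s2}
  B3 = {s3, t3}
  B4 = {s4, t4}
  B5 = {t0}
  B6 = {t1}
  B7 = {t2}
s0 ∈ B0, t0 ∈ B5 → different blocks

not bisimilar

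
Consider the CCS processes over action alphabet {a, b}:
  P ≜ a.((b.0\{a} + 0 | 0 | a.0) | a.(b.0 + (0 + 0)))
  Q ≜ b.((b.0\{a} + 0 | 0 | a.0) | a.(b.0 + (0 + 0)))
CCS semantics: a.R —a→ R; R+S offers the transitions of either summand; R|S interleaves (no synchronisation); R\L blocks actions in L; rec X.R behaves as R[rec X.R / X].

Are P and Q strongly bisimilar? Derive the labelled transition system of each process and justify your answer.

NO

P's transition system — 10 states:
  m0 = a.((b.0\{a} + 0 | 0 | a.0) | a.(b.0 + (0 + 0))) ⊢ -a-> m1
  m1 = (b.0\{a} + 0 | 0 | a.0) | a.(b.0 + (0 + 0)) ⊢ -a-> m2, -a-> m3, -b-> m4
  m2 = (b.0\{a} + 0 | 0 | a.0) | (b.0 + (0 + 0)) ⊢ -a-> m5, -b-> m6, -b-> m7
  m3 = 0 | 0 | 0 | a.(b.0 + (0 + 0)) ⊢ -a-> m5
  m4 = 0\{a} | a.(b.0 + (0 + 0)) ⊢ -a-> m7
  m5 = 0 | 0 | 0 | (b.0 + (0 + 0)) ⊢ -b-> m8
  m6 = (b.0\{a} + 0 | 0 | a.0) | 0 ⊢ -a-> m8, -b-> m9
  m7 = 0\{a} | (b.0 + (0 + 0)) ⊢ -b-> m9
  m8 = 0 | 0 | 0 | 0 ⊢ (no moves)
  m9 = 0\{a} | 0 ⊢ (no moves)
Q's transition system — 10 states:
  n0 = b.((b.0\{a} + 0 | 0 | a.0) | a.(b.0 + (0 + 0))) ⊢ -b-> n1
  n1 = (b.0\{a} + 0 | 0 | a.0) | a.(b.0 + (0 + 0)) ⊢ -a-> n2, -a-> n3, -b-> n4
  n2 = (b.0\{a} + 0 | 0 | a.0) | (b.0 + (0 + 0)) ⊢ -a-> n5, -b-> n6, -b-> n7
  n3 = 0 | 0 | 0 | a.(b.0 + (0 + 0)) ⊢ -a-> n5
  n4 = 0\{a} | a.(b.0 + (0 + 0)) ⊢ -a-> n7
  n5 = 0 | 0 | 0 | (b.0 + (0 + 0)) ⊢ -b-> n8
  n6 = (b.0\{a} + 0 | 0 | a.0) | 0 ⊢ -a-> n8, -b-> n9
  n7 = 0\{a} | (b.0 + (0 + 0)) ⊢ -b-> n9
  n8 = 0 | 0 | 0 | 0 ⊢ (no moves)
  n9 = 0\{a} | 0 ⊢ (no moves)
Coarsest stable partition (strong bisimilarity classes):
  B0 = {m0}
  B1 = {m1, n1}
  B2 = {m2, n2}
  B3 = {m6, n6}
  B4 = {m8, m9, n8, n9}
  B5 = {m5, m7, n5, n7}
  B6 = {m3, m4, n3, n4}
  B7 = {n0}
m0 ∈ B0, n0 ∈ B7 → different blocks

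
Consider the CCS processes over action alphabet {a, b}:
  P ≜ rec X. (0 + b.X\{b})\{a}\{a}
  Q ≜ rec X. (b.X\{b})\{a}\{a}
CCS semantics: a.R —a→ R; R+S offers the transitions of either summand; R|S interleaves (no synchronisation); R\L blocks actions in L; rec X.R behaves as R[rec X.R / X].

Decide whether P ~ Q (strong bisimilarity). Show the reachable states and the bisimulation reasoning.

bisimilar

Reachable graph of P (2 states):
  u0 = rec X. (0 + b.X\{b})\{a}\{a} → =b=> u1
  u1 = (rec X. (0 + b.X\{b})\{a}\{a})\{b}\{a}\{a} → deadlocked
Reachable graph of Q (2 states):
  v0 = rec X. (b.X\{b})\{a}\{a} → =b=> v1
  v1 = (rec X. (b.X\{b})\{a}\{a})\{b}\{a}\{a} → deadlocked
Coarsest stable partition (strong bisimilarity classes):
  B0 = {u0, v0}
  B1 = {u1, v1}
u0 ∈ B0, v0 ∈ B0 → same block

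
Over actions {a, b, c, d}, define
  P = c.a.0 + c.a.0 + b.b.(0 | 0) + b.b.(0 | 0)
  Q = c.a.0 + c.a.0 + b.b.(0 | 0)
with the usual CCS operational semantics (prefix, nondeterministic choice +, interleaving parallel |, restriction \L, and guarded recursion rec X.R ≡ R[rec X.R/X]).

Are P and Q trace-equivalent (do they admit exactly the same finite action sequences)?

YES

P's transition system — 5 states:
  m0 = c.a.0 + c.a.0 + b.b.(0 | 0) + b.b.(0 | 0) | =b=> m1, =c=> m2
  m1 = b.(0 | 0) | =b=> m3
  m2 = a.0 | =a=> m4
  m3 = 0 | 0 | ∅
  m4 = 0 | ∅
Q's transition system — 5 states:
  n0 = c.a.0 + c.a.0 + b.b.(0 | 0) | =b=> n1, =c=> n2
  n1 = b.(0 | 0) | =b=> n3
  n2 = a.0 | =a=> n4
  n3 = 0 | 0 | ∅
  n4 = 0 | ∅
Bisimilarity quotient blocks:
  B0 = {m0, n0}
  B1 = {m1, n1}
  B2 = {m3, m4, n3, n4}
  B3 = {m2, n2}
m0 ∈ B0, n0 ∈ B0 → same block
Bisimilar ⇒ trace-equivalent.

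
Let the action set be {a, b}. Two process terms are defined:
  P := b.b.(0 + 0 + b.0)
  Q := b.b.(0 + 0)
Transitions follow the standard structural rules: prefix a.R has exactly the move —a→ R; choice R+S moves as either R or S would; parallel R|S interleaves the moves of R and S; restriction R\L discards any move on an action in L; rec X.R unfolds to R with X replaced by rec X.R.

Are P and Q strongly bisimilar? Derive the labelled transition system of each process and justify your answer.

NO

LTS(P): 4 reachable states
  u0 = b.b.(0 + 0 + b.0) | =b=> u1
  u1 = b.(0 + 0 + b.0) | =b=> u2
  u2 = 0 + 0 + b.0 | =b=> u3
  u3 = 0 | ·
LTS(Q): 3 reachable states
  v0 = b.b.(0 + 0) | =b=> v1
  v1 = b.(0 + 0) | =b=> v2
  v2 = 0 + 0 | ·
Partition-refinement fixed point:
  B0 = {u0}
  B1 = {u1, v0}
  B2 = {u2, v1}
  B3 = {u3, v2}
u0 ∈ B0, v0 ∈ B1 → different blocks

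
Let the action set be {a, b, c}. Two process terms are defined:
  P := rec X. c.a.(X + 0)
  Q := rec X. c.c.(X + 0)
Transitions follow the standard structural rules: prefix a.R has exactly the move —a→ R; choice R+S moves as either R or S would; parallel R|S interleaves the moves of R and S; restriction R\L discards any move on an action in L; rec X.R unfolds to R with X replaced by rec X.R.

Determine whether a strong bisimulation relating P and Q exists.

not bisimilar

LTS(P): 3 reachable states
  m0 = rec X. c.a.(X + 0) :: =c=> m1
  m1 = a.((rec X. c.a.(X + 0)) + 0) :: =a=> m2
  m2 = (rec X. c.a.(X + 0)) + 0 :: =c=> m1
LTS(Q): 3 reachable states
  n0 = rec X. c.c.(X + 0) :: =c=> n1
  n1 = c.((rec X. c.c.(X + 0)) + 0) :: =c=> n2
  n2 = (rec X. c.c.(X + 0)) + 0 :: =c=> n1
Bisimilarity quotient blocks:
  B0 = {m0, m2}
  B1 = {m1}
  B2 = {n0, n1, n2}
m0 ∈ B0, n0 ∈ B2 → different blocks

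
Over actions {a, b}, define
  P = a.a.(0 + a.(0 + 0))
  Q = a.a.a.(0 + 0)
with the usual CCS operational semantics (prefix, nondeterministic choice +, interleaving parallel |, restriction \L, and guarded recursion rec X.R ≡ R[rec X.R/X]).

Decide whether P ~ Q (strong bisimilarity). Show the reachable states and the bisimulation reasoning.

bisimilar

LTS(P): 4 reachable states
  u0 = a.a.(0 + a.(0 + 0)) → ··a··> u1
  u1 = a.(0 + a.(0 + 0)) → ··a··> u2
  u2 = 0 + a.(0 + 0) → ··a··> u3
  u3 = 0 + 0 → ·
LTS(Q): 4 reachable states
  v0 = a.a.a.(0 + 0) → ··a··> v1
  v1 = a.a.(0 + 0) → ··a··> v2
  v2 = a.(0 + 0) → ··a··> v3
  v3 = 0 + 0 → ·
Coarsest stable partition (strong bisimilarity classes):
  B0 = {u0, v0}
  B1 = {u1, v1}
  B2 = {u2, v2}
  B3 = {u3, v3}
u0 ∈ B0, v0 ∈ B0 → same block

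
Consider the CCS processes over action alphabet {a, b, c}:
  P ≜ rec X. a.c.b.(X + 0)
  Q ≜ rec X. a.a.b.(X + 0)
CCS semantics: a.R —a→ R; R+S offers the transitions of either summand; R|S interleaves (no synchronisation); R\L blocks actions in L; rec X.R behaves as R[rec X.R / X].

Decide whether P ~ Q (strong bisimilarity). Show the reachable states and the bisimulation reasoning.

LTS(P): 4 reachable states
  m0 = rec X. a.c.b.(X + 0) → --a--▸ m1
  m1 = c.b.((rec X. a.c.b.(X + 0)) + 0) → --c--▸ m2
  m2 = b.((rec X. a.c.b.(X + 0)) + 0) → --b--▸ m3
  m3 = (rec X. a.c.b.(X + 0)) + 0 → --a--▸ m1
LTS(Q): 4 reachable states
  n0 = rec X. a.a.b.(X + 0) → --a--▸ n1
  n1 = a.b.((rec X. a.a.b.(X + 0)) + 0) → --a--▸ n2
  n2 = b.((rec X. a.a.b.(X + 0)) + 0) → --b--▸ n3
  n3 = (rec X. a.a.b.(X + 0)) + 0 → --a--▸ n1
Bisimilarity quotient blocks:
  B0 = {m0, m3}
  B1 = {m1}
  B2 = {m2}
  B3 = {n0, n3}
  B4 = {n1}
  B5 = {n2}
m0 ∈ B0, n0 ∈ B3 → different blocks

NO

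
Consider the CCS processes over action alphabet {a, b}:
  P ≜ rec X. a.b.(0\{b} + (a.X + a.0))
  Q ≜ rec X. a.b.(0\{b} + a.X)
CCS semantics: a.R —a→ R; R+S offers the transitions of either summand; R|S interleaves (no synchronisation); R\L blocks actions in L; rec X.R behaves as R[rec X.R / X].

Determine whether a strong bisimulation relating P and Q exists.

not bisimilar

P's transition system — 4 states:
  u0 = rec X. a.b.(0\{b} + (a.X + a.0)) → -a-> u1
  u1 = b.(0\{b} + (a.(rec X. a.b.(0\{b} + (a.X + a.0))) + a.0)) → -b-> u2
  u2 = 0\{b} + (a.(rec X. a.b.(0\{b} + (a.X + a.0))) + a.0) → -a-> u0, -a-> u3
  u3 = 0 → ∅
Q's transition system — 3 states:
  v0 = rec X. a.b.(0\{b} + a.X) → -a-> v1
  v1 = b.(0\{b} + a.(rec X. a.b.(0\{b} + a.X))) → -b-> v2
  v2 = 0\{b} + a.(rec X. a.b.(0\{b} + a.X)) → -a-> v0
Partition-refinement fixed point:
  B0 = {u0}
  B1 = {u1}
  B2 = {u2}
  B3 = {u3}
  B4 = {v0}
  B5 = {v1}
  B6 = {v2}
u0 ∈ B0, v0 ∈ B4 → different blocks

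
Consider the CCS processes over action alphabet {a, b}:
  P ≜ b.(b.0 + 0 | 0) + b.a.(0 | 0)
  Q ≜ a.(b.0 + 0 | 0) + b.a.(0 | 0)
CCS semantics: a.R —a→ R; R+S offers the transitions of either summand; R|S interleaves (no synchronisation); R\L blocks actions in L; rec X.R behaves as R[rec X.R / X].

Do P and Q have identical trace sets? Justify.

P's transition system — 5 states:
  s0 = b.(b.0 + 0 | 0) + b.a.(0 | 0) has moves =b=> s1, =b=> s2
  s1 = a.(0 | 0) has moves =a=> s3
  s2 = b.0 + 0 | 0 has moves =b=> s4
  s3 = 0 | 0 has moves ∅
  s4 = 0 has moves ∅
Q's transition system — 5 states:
  t0 = a.(b.0 + 0 | 0) + b.a.(0 | 0) has moves =a=> t1, =b=> t2
  t1 = b.0 + 0 | 0 has moves =b=> t3
  t2 = a.(0 | 0) has moves =a=> t4
  t3 = 0 has moves ∅
  t4 = 0 | 0 has moves ∅
Run σ = ⟨bb⟩ on P: start {s0}
  after b @ step 1: {s1, s2}
  after b @ step 2: {s4}
  P completes σ.
Run σ = ⟨bb⟩ on Q: start {t0}
  after b @ step 1: {t2}
  after b @ step 2: ∅ (Q stuck)

trace-distinct — witness ⟨bb⟩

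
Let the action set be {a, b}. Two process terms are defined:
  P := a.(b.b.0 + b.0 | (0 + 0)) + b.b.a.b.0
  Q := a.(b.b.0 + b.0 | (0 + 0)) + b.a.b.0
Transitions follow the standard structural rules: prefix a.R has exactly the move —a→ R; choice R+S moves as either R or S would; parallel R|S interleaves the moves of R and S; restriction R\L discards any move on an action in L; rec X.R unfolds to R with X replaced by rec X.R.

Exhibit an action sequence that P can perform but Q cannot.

bb

LTS(P): 7 reachable states
  m0 = a.(b.b.0 + b.0 | (0 + 0)) + b.b.a.b.0 ⊢ —a→ m1, —b→ m2
  m1 = b.b.0 + b.0 | (0 + 0) ⊢ —b→ m3, —b→ m4
  m2 = b.a.b.0 ⊢ —b→ m5
  m3 = 0 | (0 + 0) ⊢ (no moves)
  m4 = b.0 ⊢ —b→ m6
  m5 = a.b.0 ⊢ —a→ m4
  m6 = 0 ⊢ (no moves)
LTS(Q): 6 reachable states
  n0 = a.(b.b.0 + b.0 | (0 + 0)) + b.a.b.0 ⊢ —a→ n1, —b→ n2
  n1 = b.b.0 + b.0 | (0 + 0) ⊢ —b→ n3, —b→ n4
  n2 = a.b.0 ⊢ —a→ n4
  n3 = 0 | (0 + 0) ⊢ (no moves)
  n4 = b.0 ⊢ —b→ n5
  n5 = 0 ⊢ (no moves)
Trace ⟨bb⟩ through P, begin at {m0}:
  after b @ step 1: {m2}
  after b @ step 2: {m5}
  ✓ P
Trace ⟨bb⟩ through Q, begin at {n0}:
  after b @ step 1: {n2}
  after b @ step 2: ∅  — Q cannot continue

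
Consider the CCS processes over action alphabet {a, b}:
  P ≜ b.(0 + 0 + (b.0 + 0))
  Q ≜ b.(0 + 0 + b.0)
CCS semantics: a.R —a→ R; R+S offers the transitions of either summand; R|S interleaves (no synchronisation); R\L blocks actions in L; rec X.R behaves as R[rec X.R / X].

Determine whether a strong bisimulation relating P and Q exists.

P ~ Q

P's transition system — 3 states:
  m0 = b.(0 + 0 + (b.0 + 0)) :: -b-> m1
  m1 = 0 + 0 + (b.0 + 0) :: -b-> m2
  m2 = 0 :: stopped
Q's transition system — 3 states:
  n0 = b.(0 + 0 + b.0) :: -b-> n1
  n1 = 0 + 0 + b.0 :: -b-> n2
  n2 = 0 :: stopped
Partition-refinement fixed point:
  B0 = {m0, n0}
  B1 = {m1, n1}
  B2 = {m2, n2}
m0 ∈ B0, n0 ∈ B0 → same block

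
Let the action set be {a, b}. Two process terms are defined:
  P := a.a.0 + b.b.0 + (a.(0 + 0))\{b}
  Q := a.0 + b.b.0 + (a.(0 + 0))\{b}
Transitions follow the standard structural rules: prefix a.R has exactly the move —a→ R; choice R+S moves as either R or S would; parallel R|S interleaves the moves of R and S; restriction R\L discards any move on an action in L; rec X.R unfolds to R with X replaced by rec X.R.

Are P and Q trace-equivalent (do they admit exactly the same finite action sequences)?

Reachable graph of P (5 states):
  u0 = a.a.0 + b.b.0 + (a.(0 + 0))\{b} has moves —a→ u1, —a→ u2, —b→ u3
  u1 = (0 + 0)\{b} has moves stopped
  u2 = a.0 has moves —a→ u4
  u3 = b.0 has moves —b→ u4
  u4 = 0 has moves stopped
Reachable graph of Q (4 states):
  v0 = a.0 + b.b.0 + (a.(0 + 0))\{b} has moves —a→ v1, —a→ v2, —b→ v3
  v1 = (0 + 0)\{b} has moves stopped
  v2 = 0 has moves stopped
  v3 = b.0 has moves —b→ v2
Executing aa from P (initial set {u0}):
  step 1 (a): {u1, u2}
  step 2 (a): {u4}
  ✓ P
Executing aa from Q (initial set {v0}):
  step 1 (a): {v1, v2}
  step 2 (a): ∅  — Q cannot continue

NO — witness ⟨aa⟩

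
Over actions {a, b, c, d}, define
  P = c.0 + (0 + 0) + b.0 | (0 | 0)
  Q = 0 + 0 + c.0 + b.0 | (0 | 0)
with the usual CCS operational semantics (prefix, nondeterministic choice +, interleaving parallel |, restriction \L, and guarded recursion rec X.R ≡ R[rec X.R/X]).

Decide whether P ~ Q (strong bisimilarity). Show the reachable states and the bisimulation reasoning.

Reachable graph of P (3 states):
  m0 = c.0 + (0 + 0) + b.0 | (0 | 0) :: =b=> m1, =c=> m2
  m1 = 0 | (0 | 0) :: (no moves)
  m2 = 0 :: (no moves)
Reachable graph of Q (3 states):
  n0 = 0 + 0 + c.0 + b.0 | (0 | 0) :: =b=> n1, =c=> n2
  n1 = 0 | (0 | 0) :: (no moves)
  n2 = 0 :: (no moves)
Bisimilarity quotient blocks:
  B0 = {m0, n0}
  B1 = {m1, m2, n1, n2}
m0 ∈ B0, n0 ∈ B0 → same block

P ~ Q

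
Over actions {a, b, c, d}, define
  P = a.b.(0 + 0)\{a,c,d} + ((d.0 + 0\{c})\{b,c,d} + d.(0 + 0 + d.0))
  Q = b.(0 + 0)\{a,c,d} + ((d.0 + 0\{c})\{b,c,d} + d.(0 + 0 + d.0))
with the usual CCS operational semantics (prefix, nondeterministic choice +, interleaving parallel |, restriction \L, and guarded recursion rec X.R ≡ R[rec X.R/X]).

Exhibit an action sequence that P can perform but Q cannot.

a

P's transition system — 5 states:
  m0 = a.b.(0 + 0)\{a,c,d} + ((d.0 + 0\{c})\{b,c,d} + d.(0 + 0 + d.0)) has moves =a=> m1, =d=> m2
  m1 = b.(0 + 0)\{a,c,d} has moves =b=> m3
  m2 = 0 + 0 + d.0 has moves =d=> m4
  m3 = (0 + 0)\{a,c,d} has moves deadlocked
  m4 = 0 has moves deadlocked
Q's transition system — 4 states:
  n0 = b.(0 + 0)\{a,c,d} + ((d.0 + 0\{c})\{b,c,d} + d.(0 + 0 + d.0)) has moves =b=> n1, =d=> n2
  n1 = (0 + 0)\{a,c,d} has moves deadlocked
  n2 = 0 + 0 + d.0 has moves =d=> n3
  n3 = 0 has moves deadlocked
Executing a from P (initial set {m0}):
  after a @ step 1: {m1}
  — P admits the full trace.
Executing a from Q (initial set {n0}):
  after a @ step 1: ∅ (Q stuck)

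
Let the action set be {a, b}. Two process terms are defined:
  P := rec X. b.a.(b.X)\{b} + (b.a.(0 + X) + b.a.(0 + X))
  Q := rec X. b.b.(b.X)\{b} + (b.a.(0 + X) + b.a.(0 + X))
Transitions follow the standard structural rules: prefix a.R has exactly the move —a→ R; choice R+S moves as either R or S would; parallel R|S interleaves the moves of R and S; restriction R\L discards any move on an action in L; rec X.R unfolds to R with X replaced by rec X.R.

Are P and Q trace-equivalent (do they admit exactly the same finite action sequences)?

traces(P) ≠ traces(Q) — witness ⟨bb⟩

Reachable graph of P (5 states):
  s0 = rec X. b.a.(b.X)\{b} + (b.a.(0 + X) + b.a.(0 + X)) ⊢ -b-> s1, -b-> s2
  s1 = a.(0 + (rec X. b.a.(b.X)\{b} + (b.a.(0 + X) + b.a.(0 + X)))) ⊢ -a-> s3
  s2 = a.(b.(rec X. b.a.(b.X)\{b} + (b.a.(0 + X) + b.a.(0 + X))))\{b} ⊢ -a-> s4
  s3 = 0 + (rec X. b.a.(b.X)\{b} + (b.a.(0 + X) + b.a.(0 + X))) ⊢ -b-> s1, -b-> s2
  s4 = (b.(rec X. b.a.(b.X)\{b} + (b.a.(0 + X) + b.a.(0 + X))))\{b} ⊢ deadlocked
Reachable graph of Q (5 states):
  t0 = rec X. b.b.(b.X)\{b} + (b.a.(0 + X) + b.a.(0 + X)) ⊢ -b-> t1, -b-> t2
  t1 = a.(0 + (rec X. b.b.(b.X)\{b} + (b.a.(0 + X) + b.a.(0 + X)))) ⊢ -a-> t3
  t2 = b.(b.(rec X. b.b.(b.X)\{b} + (b.a.(0 + X) + b.a.(0 + X))))\{b} ⊢ -b-> t4
  t3 = 0 + (rec X. b.b.(b.X)\{b} + (b.a.(0 + X) + b.a.(0 + X))) ⊢ -b-> t1, -b-> t2
  t4 = (b.(rec X. b.b.(b.X)\{b} + (b.a.(0 + X) + b.a.(0 + X))))\{b} ⊢ deadlocked
Trace ⟨bb⟩ through Q, begin at {t0}:
  step 1 (b): {t1, t2}
  step 2 (b): {t4}
  Q completes σ.
Trace ⟨bb⟩ through P, begin at {s0}:
  step 1 (b): {s1, s2}
  step 2 (b): ∅ (P stuck)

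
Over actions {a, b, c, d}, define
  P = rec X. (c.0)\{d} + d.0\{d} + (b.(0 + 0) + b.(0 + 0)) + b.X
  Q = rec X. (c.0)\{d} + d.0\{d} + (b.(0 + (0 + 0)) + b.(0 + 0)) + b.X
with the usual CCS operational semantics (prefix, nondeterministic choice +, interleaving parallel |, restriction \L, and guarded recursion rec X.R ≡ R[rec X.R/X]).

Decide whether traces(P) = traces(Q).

Reachable graph of P (3 states):
  m0 = rec X. (c.0)\{d} + d.0\{d} + (b.(0 + 0) + b.(0 + 0)) + b.X ⊢ —b→ m0, —b→ m1, —c→ m2, —d→ m2
  m1 = 0 + 0 ⊢ ∅
  m2 = 0\{d} ⊢ ∅
Reachable graph of Q (4 states):
  n0 = rec X. (c.0)\{d} + d.0\{d} + (b.(0 + (0 + 0)) + b.(0 + 0)) + b.X ⊢ —b→ n0, —b→ n1, —b→ n2, —c→ n3, —d→ n3
  n1 = 0 + (0 + 0) ⊢ ∅
  n2 = 0 + 0 ⊢ ∅
  n3 = 0\{d} ⊢ ∅
Coarsest stable partition (strong bisimilarity classes):
  B0 = {m0, n0}
  B1 = {m1, m2, n1, n2, n3}
m0 ∈ B0, n0 ∈ B0 → same block
Bisimilar ⇒ trace-equivalent.

YES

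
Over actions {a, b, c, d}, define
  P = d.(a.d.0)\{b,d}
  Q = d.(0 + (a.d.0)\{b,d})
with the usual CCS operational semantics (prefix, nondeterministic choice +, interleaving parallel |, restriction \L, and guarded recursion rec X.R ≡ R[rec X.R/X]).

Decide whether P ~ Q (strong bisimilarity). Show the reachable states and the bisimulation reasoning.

YES

LTS(P): 3 reachable states
  m0 = d.(a.d.0)\{b,d} | ··d··> m1
  m1 = (a.d.0)\{b,d} | ··a··> m2
  m2 = (d.0)\{b,d} | ∅
LTS(Q): 3 reachable states
  n0 = d.(0 + (a.d.0)\{b,d}) | ··d··> n1
  n1 = 0 + (a.d.0)\{b,d} | ··a··> n2
  n2 = (d.0)\{b,d} | ∅
Bisimilarity quotient blocks:
  B0 = {m0, n0}
  B1 = {m1, n1}
  B2 = {m2, n2}
m0 ∈ B0, n0 ∈ B0 → same block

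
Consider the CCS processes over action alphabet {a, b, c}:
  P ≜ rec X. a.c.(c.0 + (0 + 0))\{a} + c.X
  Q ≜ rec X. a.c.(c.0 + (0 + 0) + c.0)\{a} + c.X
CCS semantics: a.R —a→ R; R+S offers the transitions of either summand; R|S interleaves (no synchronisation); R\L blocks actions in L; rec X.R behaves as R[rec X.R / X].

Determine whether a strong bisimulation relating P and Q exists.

Reachable graph of P (4 states):
  m0 = rec X. a.c.(c.0 + (0 + 0))\{a} + c.X :: =a=> m1, =c=> m0
  m1 = c.(c.0 + (0 + 0))\{a} :: =c=> m2
  m2 = (c.0 + (0 + 0))\{a} :: =c=> m3
  m3 = 0\{a} :: stopped
Reachable graph of Q (4 states):
  n0 = rec X. a.c.(c.0 + (0 + 0) + c.0)\{a} + c.X :: =a=> n1, =c=> n0
  n1 = c.(c.0 + (0 + 0) + c.0)\{a} :: =c=> n2
  n2 = (c.0 + (0 + 0) + c.0)\{a} :: =c=> n3
  n3 = 0\{a} :: stopped
Coarsest stable partition (strong bisimilarity classes):
  B0 = {m0, n0}
  B1 = {m1, n1}
  B2 = {m2, n2}
  B3 = {m3, n3}
m0 ∈ B0, n0 ∈ B0 → same block

bisimilar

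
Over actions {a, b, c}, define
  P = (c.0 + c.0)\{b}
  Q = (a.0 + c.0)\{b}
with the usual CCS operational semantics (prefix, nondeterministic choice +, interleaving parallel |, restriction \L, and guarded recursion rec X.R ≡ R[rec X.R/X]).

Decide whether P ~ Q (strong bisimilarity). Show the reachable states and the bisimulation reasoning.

LTS(P): 2 reachable states
  u0 = (c.0 + c.0)\{b} has moves =c=> u1
  u1 = 0\{b} has moves deadlocked
LTS(Q): 2 reachable states
  v0 = (a.0 + c.0)\{b} has moves =a=> v1, =c=> v1
  v1 = 0\{b} has moves deadlocked
Coarsest stable partition (strong bisimilarity classes):
  B0 = {u0}
  B1 = {u1, v1}
  B2 = {v0}
u0 ∈ B0, v0 ∈ B2 → different blocks

NO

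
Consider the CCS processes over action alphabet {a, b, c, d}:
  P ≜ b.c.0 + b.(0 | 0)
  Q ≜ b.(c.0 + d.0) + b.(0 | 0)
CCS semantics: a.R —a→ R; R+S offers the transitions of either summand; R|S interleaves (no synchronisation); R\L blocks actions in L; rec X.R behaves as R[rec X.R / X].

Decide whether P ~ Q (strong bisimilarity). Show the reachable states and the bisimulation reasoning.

Reachable graph of P (4 states):
  p0 = b.c.0 + b.(0 | 0) | =b=> p1, =b=> p2
  p1 = 0 | 0 | ∅
  p2 = c.0 | =c=> p3
  p3 = 0 | ∅
Reachable graph of Q (4 states):
  q0 = b.(c.0 + d.0) + b.(0 | 0) | =b=> q1, =b=> q2
  q1 = 0 | 0 | ∅
  q2 = c.0 + d.0 | =c=> q3, =d=> q3
  q3 = 0 | ∅
Bisimilarity quotient blocks:
  B0 = {p0}
  B1 = {p2}
  B2 = {p1, p3, q1, q3}
  B3 = {q0}
  B4 = {q2}
p0 ∈ B0, q0 ∈ B3 → different blocks

not bisimilar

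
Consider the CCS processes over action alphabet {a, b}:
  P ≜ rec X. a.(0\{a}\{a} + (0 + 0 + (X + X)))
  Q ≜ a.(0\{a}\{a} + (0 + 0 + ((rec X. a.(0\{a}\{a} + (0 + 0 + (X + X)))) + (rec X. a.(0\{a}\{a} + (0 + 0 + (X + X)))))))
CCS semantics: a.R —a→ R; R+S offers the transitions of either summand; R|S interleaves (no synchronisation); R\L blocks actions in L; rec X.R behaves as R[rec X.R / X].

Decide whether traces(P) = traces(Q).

traces(P) = traces(Q)

Reachable graph of P (2 states):
  p0 = rec X. a.(0\{a}\{a} + (0 + 0 + (X + X))) has moves ··a··> p1
  p1 = 0\{a}\{a} + (0 + 0 + ((rec X. a.(0\{a}\{a} + (0 + 0 + (X + X)))) + (rec X. a.(0\{a}\{a} + (0 + 0 + (X + X)))))) has moves ··a··> p1
Reachable graph of Q (2 states):
  q0 = a.(0\{a}\{a} + (0 + 0 + ((rec X. a.(0\{a}\{a} + (0 + 0 + (X + X)))) + (rec X. a.(0\{a}\{a} + (0 + 0 + (X + X))))))) has moves ··a··> q1
  q1 = 0\{a}\{a} + (0 + 0 + ((rec X. a.(0\{a}\{a} + (0 + 0 + (X + X)))) + (rec X. a.(0\{a}\{a} + (0 + 0 + (X + X)))))) has moves ··a··> q1
Bisimilarity quotient blocks:
  B0 = {p0, p1, q0, q1}
p0 ∈ B0, q0 ∈ B0 → same block
Bisimilar ⇒ trace-equivalent.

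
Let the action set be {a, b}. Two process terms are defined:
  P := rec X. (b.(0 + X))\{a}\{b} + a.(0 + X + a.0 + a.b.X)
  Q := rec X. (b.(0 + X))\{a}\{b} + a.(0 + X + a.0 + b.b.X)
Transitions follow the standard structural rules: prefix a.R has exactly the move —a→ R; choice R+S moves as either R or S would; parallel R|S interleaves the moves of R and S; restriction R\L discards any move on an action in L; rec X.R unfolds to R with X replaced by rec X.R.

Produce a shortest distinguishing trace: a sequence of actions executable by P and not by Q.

aaba

Reachable graph of P (4 states):
  m0 = rec X. (b.(0 + X))\{a}\{b} + a.(0 + X + a.0 + a.b.X) | -a-> m1
  m1 = 0 + (rec X. (b.(0 + X))\{a}\{b} + a.(0 + X + a.0 + a.b.X)) + a.0 + a.b.(rec X. (b.(0 + X))\{a}\{b} + a.(0 + X + a.0 + a.b.X)) | -a-> m1, -a-> m2, -a-> m3
  m2 = 0 | ∅
  m3 = b.(rec X. (b.(0 + X))\{a}\{b} + a.(0 + X + a.0 + a.b.X)) | -b-> m0
Reachable graph of Q (4 states):
  n0 = rec X. (b.(0 + X))\{a}\{b} + a.(0 + X + a.0 + b.b.X) | -a-> n1
  n1 = 0 + (rec X. (b.(0 + X))\{a}\{b} + a.(0 + X + a.0 + b.b.X)) + a.0 + b.b.(rec X. (b.(0 + X))\{a}\{b} + a.(0 + X + a.0 + b.b.X)) | -a-> n1, -a-> n2, -b-> n3
  n2 = 0 | ∅
  n3 = b.(rec X. (b.(0 + X))\{a}\{b} + a.(0 + X + a.0 + b.b.X)) | -b-> n0
Trace ⟨aaba⟩ through P, begin at {m0}:
  [1] a ⇒ {m1}
  [2] a ⇒ {m1, m2, m3}
  [3] b ⇒ {m0}
  [4] a ⇒ {m1}
  P completes σ.
Trace ⟨aaba⟩ through Q, begin at {n0}:
  [1] a ⇒ {n1}
  [2] a ⇒ {n1, n2}
  [3] b ⇒ {n3}
  [4] a ⇒ ∅ (Q stuck)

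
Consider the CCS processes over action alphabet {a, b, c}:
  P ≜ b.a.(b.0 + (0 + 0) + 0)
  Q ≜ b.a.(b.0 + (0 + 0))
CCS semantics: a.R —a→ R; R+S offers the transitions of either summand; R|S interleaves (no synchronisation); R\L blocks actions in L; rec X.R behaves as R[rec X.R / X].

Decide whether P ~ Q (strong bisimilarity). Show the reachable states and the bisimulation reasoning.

P's transition system — 4 states:
  m0 = b.a.(b.0 + (0 + 0) + 0) :: -b-> m1
  m1 = a.(b.0 + (0 + 0) + 0) :: -a-> m2
  m2 = b.0 + (0 + 0) + 0 :: -b-> m3
  m3 = 0 :: ∅
Q's transition system — 4 states:
  n0 = b.a.(b.0 + (0 + 0)) :: -b-> n1
  n1 = a.(b.0 + (0 + 0)) :: -a-> n2
  n2 = b.0 + (0 + 0) :: -b-> n3
  n3 = 0 :: ∅
Partition-refinement fixed point:
  B0 = {m0, n0}
  B1 = {m1, n1}
  B2 = {m2, n2}
  B3 = {m3, n3}
m0 ∈ B0, n0 ∈ B0 → same block

P ~ Q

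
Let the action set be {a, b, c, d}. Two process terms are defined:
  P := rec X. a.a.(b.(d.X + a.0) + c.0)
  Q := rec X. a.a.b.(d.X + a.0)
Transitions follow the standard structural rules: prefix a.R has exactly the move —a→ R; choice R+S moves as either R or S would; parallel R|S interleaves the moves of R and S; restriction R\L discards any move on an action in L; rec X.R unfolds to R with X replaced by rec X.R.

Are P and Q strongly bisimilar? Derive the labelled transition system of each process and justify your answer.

P ≁ Q

Reachable graph of P (5 states):
  p0 = rec X. a.a.(b.(d.X + a.0) + c.0) ⊢ =a=> p1
  p1 = a.(b.(d.(rec X. a.a.(b.(d.X + a.0) + c.0)) + a.0) + c.0) ⊢ =a=> p2
  p2 = b.(d.(rec X. a.a.(b.(d.X + a.0) + c.0)) + a.0) + c.0 ⊢ =b=> p3, =c=> p4
  p3 = d.(rec X. a.a.(b.(d.X + a.0) + c.0)) + a.0 ⊢ =a=> p4, =d=> p0
  p4 = 0 ⊢ ∅
Reachable graph of Q (5 states):
  q0 = rec X. a.a.b.(d.X + a.0) ⊢ =a=> q1
  q1 = a.b.(d.(rec X. a.a.b.(d.X + a.0)) + a.0) ⊢ =a=> q2
  q2 = b.(d.(rec X. a.a.b.(d.X + a.0)) + a.0) ⊢ =b=> q3
  q3 = d.(rec X. a.a.b.(d.X + a.0)) + a.0 ⊢ =a=> q4, =d=> q0
  q4 = 0 ⊢ ∅
Bisimilarity quotient blocks:
  B0 = {p0}
  B1 = {p1}
  B2 = {p2}
  B3 = {p3}
  B4 = {p4, q4}
  B5 = {q0}
  B6 = {q1}
  B7 = {q2}
  B8 = {q3}
p0 ∈ B0, q0 ∈ B5 → different blocks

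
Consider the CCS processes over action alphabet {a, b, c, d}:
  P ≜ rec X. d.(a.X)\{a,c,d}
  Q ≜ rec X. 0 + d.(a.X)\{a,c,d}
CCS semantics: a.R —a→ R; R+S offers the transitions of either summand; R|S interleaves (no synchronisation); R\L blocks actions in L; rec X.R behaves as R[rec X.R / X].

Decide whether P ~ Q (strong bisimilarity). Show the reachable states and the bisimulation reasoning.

YES

P's transition system — 2 states:
  m0 = rec X. d.(a.X)\{a,c,d} | —d→ m1
  m1 = (a.(rec X. d.(a.X)\{a,c,d}))\{a,c,d} | ·
Q's transition system — 2 states:
  n0 = rec X. 0 + d.(a.X)\{a,c,d} | —d→ n1
  n1 = (a.(rec X. 0 + d.(a.X)\{a,c,d}))\{a,c,d} | ·
Partition-refinement fixed point:
  B0 = {m0, n0}
  B1 = {m1, n1}
m0 ∈ B0, n0 ∈ B0 → same block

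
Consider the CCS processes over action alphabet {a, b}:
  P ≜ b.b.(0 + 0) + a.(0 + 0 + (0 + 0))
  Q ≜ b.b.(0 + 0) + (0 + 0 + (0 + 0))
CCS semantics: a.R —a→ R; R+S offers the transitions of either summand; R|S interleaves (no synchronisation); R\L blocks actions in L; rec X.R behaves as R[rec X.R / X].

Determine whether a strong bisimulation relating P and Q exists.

Reachable graph of P (4 states):
  s0 = b.b.(0 + 0) + a.(0 + 0 + (0 + 0)) | —a→ s1, —b→ s2
  s1 = 0 + 0 + (0 + 0) | stopped
  s2 = b.(0 + 0) | —b→ s3
  s3 = 0 + 0 | stopped
Reachable graph of Q (3 states):
  t0 = b.b.(0 + 0) + (0 + 0 + (0 + 0)) | —b→ t1
  t1 = b.(0 + 0) | —b→ t2
  t2 = 0 + 0 | stopped
Bisimilarity quotient blocks:
  B0 = {s0}
  B1 = {s2, t1}
  B2 = {s1, s3, t2}
  B3 = {t0}
s0 ∈ B0, t0 ∈ B3 → different blocks

P ≁ Q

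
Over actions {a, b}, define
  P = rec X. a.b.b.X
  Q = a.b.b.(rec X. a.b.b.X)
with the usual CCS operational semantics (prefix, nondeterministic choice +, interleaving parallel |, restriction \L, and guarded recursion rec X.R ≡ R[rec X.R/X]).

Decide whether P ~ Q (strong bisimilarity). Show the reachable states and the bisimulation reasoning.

P's transition system — 3 states:
  u0 = rec X. a.b.b.X :: ··a··> u1
  u1 = b.b.(rec X. a.b.b.X) :: ··b··> u2
  u2 = b.(rec X. a.b.b.X) :: ··b··> u0
Q's transition system — 4 states:
  v0 = a.b.b.(rec X. a.b.b.X) :: ··a··> v1
  v1 = b.b.(rec X. a.b.b.X) :: ··b··> v2
  v2 = b.(rec X. a.b.b.X) :: ··b··> v3
  v3 = rec X. a.b.b.X :: ··a··> v1
Bisimilarity quotient blocks:
  B0 = {u0, v0, v3}
  B1 = {u1, v1}
  B2 = {u2, v2}
u0 ∈ B0, v0 ∈ B0 → same block

YES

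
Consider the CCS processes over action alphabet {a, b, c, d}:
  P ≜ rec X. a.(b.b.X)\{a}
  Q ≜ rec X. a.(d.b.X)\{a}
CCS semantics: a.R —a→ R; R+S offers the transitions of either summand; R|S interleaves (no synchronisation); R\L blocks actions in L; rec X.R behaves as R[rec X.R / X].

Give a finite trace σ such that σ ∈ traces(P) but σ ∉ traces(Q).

Reachable graph of P (4 states):
  m0 = rec X. a.(b.b.X)\{a} has moves —a→ m1
  m1 = (b.b.(rec X. a.(b.b.X)\{a}))\{a} has moves —b→ m2
  m2 = (b.(rec X. a.(b.b.X)\{a}))\{a} has moves —b→ m3
  m3 = (rec X. a.(b.b.X)\{a})\{a} has moves (no moves)
Reachable graph of Q (4 states):
  n0 = rec X. a.(d.b.X)\{a} has moves —a→ n1
  n1 = (d.b.(rec X. a.(d.b.X)\{a}))\{a} has moves —d→ n2
  n2 = (b.(rec X. a.(d.b.X)\{a}))\{a} has moves —b→ n3
  n3 = (rec X. a.(d.b.X)\{a})\{a} has moves (no moves)
Trace ⟨ab⟩ through P, begin at {m0}:
  step 1 (a): {m1}
  step 2 (b): {m2}
  ✓ P
Trace ⟨ab⟩ through Q, begin at {n0}:
  step 1 (a): {n1}
  step 2 (b): no successor for Q

ab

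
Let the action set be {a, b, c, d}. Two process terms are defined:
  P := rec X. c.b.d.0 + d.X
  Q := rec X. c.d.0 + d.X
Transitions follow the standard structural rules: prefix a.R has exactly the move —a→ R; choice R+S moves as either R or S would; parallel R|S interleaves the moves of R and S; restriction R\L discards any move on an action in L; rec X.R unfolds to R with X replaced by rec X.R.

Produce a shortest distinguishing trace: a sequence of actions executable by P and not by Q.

P's transition system — 4 states:
  u0 = rec X. c.b.d.0 + d.X → ··c··> u1, ··d··> u0
  u1 = b.d.0 → ··b··> u2
  u2 = d.0 → ··d··> u3
  u3 = 0 → (no moves)
Q's transition system — 3 states:
  v0 = rec X. c.d.0 + d.X → ··c··> v1, ··d··> v0
  v1 = d.0 → ··d··> v2
  v2 = 0 → (no moves)
Trace ⟨cb⟩ through P, begin at {u0}:
  step 1 (c): {u1}
  step 2 (b): {u2}
  — P admits the full trace.
Trace ⟨cb⟩ through Q, begin at {v0}:
  step 1 (c): {v1}
  step 2 (b): no successor for Q

cb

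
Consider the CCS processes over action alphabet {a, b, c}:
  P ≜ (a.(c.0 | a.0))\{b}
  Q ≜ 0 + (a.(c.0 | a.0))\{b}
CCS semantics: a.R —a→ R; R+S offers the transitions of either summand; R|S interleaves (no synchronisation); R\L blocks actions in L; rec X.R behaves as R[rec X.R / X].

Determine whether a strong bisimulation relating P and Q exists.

P ~ Q

LTS(P): 5 reachable states
  p0 = (a.(c.0 | a.0))\{b} → —a→ p1
  p1 = (c.0 | a.0)\{b} → —a→ p2, —c→ p3
  p2 = (c.0 | 0)\{b} → —c→ p4
  p3 = (0 | a.0)\{b} → —a→ p4
  p4 = (0 | 0)\{b} → stopped
LTS(Q): 5 reachable states
  q0 = 0 + (a.(c.0 | a.0))\{b} → —a→ q1
  q1 = (c.0 | a.0)\{b} → —a→ q2, —c→ q3
  q2 = (c.0 | 0)\{b} → —c→ q4
  q3 = (0 | a.0)\{b} → —a→ q4
  q4 = (0 | 0)\{b} → stopped
Partition-refinement fixed point:
  B0 = {p0, q0}
  B1 = {p1, q1}
  B2 = {p2, q2}
  B3 = {p4, q4}
  B4 = {p3, q3}
p0 ∈ B0, q0 ∈ B0 → same block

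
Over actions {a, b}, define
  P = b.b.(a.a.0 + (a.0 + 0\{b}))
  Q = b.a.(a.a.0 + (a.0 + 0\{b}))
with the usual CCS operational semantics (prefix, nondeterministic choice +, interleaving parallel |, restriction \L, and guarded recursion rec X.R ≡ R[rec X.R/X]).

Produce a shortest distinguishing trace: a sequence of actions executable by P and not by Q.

bb

P's transition system — 5 states:
  u0 = b.b.(a.a.0 + (a.0 + 0\{b})) has moves --b--▸ u1
  u1 = b.(a.a.0 + (a.0 + 0\{b})) has moves --b--▸ u2
  u2 = a.a.0 + (a.0 + 0\{b}) has moves --a--▸ u3, --a--▸ u4
  u3 = 0 has moves ·
  u4 = a.0 has moves --a--▸ u3
Q's transition system — 5 states:
  v0 = b.a.(a.a.0 + (a.0 + 0\{b})) has moves --b--▸ v1
  v1 = a.(a.a.0 + (a.0 + 0\{b})) has moves --a--▸ v2
  v2 = a.a.0 + (a.0 + 0\{b}) has moves --a--▸ v3, --a--▸ v4
  v3 = 0 has moves ·
  v4 = a.0 has moves --a--▸ v3
Run σ = ⟨bb⟩ on P: start {u0}
  after b @ step 1: {u1}
  after b @ step 2: {u2}
  — P admits the full trace.
Run σ = ⟨bb⟩ on Q: start {v0}
  after b @ step 1: {v1}
  after b @ step 2: ∅ (Q stuck)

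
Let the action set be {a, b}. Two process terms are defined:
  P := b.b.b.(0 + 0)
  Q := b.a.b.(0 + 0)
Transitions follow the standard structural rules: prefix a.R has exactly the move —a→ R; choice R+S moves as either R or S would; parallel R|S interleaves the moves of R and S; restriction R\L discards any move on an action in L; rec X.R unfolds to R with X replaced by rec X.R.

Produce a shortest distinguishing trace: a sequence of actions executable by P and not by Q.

LTS(P): 4 reachable states
  m0 = b.b.b.(0 + 0) ⊢ ··b··> m1
  m1 = b.b.(0 + 0) ⊢ ··b··> m2
  m2 = b.(0 + 0) ⊢ ··b··> m3
  m3 = 0 + 0 ⊢ deadlocked
LTS(Q): 4 reachable states
  n0 = b.a.b.(0 + 0) ⊢ ··b··> n1
  n1 = a.b.(0 + 0) ⊢ ··a··> n2
  n2 = b.(0 + 0) ⊢ ··b··> n3
  n3 = 0 + 0 ⊢ deadlocked
Run σ = ⟨bb⟩ on P: start {m0}
  after b @ step 1: {m1}
  after b @ step 2: {m2}
  P completes σ.
Run σ = ⟨bb⟩ on Q: start {n0}
  after b @ step 1: {n1}
  after b @ step 2: ∅ (Q stuck)

bb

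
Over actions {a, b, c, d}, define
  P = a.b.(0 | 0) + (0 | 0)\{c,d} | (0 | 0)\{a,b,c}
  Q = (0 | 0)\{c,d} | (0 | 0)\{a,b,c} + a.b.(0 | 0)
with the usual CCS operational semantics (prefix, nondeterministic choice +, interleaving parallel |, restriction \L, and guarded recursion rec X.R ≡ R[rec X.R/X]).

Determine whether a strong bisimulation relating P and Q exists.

P's transition system — 3 states:
  m0 = a.b.(0 | 0) + (0 | 0)\{c,d} | (0 | 0)\{a,b,c} ⊢ =a=> m1
  m1 = b.(0 | 0) ⊢ =b=> m2
  m2 = 0 | 0 ⊢ deadlocked
Q's transition system — 3 states:
  n0 = (0 | 0)\{c,d} | (0 | 0)\{a,b,c} + a.b.(0 | 0) ⊢ =a=> n1
  n1 = b.(0 | 0) ⊢ =b=> n2
  n2 = 0 | 0 ⊢ deadlocked
Bisimilarity quotient blocks:
  B0 = {m0, n0}
  B1 = {m1, n1}
  B2 = {m2, n2}
m0 ∈ B0, n0 ∈ B0 → same block

bisimilar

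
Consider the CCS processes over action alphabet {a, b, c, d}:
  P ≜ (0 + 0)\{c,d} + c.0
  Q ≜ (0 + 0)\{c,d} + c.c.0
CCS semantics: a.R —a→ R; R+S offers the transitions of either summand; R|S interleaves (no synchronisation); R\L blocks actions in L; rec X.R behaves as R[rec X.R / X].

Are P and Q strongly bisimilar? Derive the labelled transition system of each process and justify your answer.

Reachable graph of P (2 states):
  u0 = (0 + 0)\{c,d} + c.0 has moves ··c··> u1
  u1 = 0 has moves ·
Reachable graph of Q (3 states):
  v0 = (0 + 0)\{c,d} + c.c.0 has moves ··c··> v1
  v1 = c.0 has moves ··c··> v2
  v2 = 0 has moves ·
Coarsest stable partition (strong bisimilarity classes):
  B0 = {u0, v1}
  B1 = {u1, v2}
  B2 = {v0}
u0 ∈ B0, v0 ∈ B2 → different blocks

NO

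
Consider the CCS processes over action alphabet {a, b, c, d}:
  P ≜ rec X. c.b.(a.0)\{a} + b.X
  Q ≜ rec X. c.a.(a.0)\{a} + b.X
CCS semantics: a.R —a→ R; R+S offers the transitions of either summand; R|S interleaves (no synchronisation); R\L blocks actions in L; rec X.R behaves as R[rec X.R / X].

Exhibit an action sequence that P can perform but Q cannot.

LTS(P): 3 reachable states
  m0 = rec X. c.b.(a.0)\{a} + b.X has moves --b--▸ m0, --c--▸ m1
  m1 = b.(a.0)\{a} has moves --b--▸ m2
  m2 = (a.0)\{a} has moves deadlocked
LTS(Q): 3 reachable states
  n0 = rec X. c.a.(a.0)\{a} + b.X has moves --b--▸ n0, --c--▸ n1
  n1 = a.(a.0)\{a} has moves --a--▸ n2
  n2 = (a.0)\{a} has moves deadlocked
Run σ = ⟨cb⟩ on P: start {m0}
  step 1 (c): {m1}
  step 2 (b): {m2}
  ✓ P
Run σ = ⟨cb⟩ on Q: start {n0}
  step 1 (c): {n1}
  step 2 (b): ∅  — Q cannot continue

cb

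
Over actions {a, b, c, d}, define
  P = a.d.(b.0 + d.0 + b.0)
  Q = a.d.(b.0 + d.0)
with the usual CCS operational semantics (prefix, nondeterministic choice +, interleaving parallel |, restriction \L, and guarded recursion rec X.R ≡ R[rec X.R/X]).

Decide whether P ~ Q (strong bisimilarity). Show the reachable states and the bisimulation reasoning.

bisimilar

P's transition system — 4 states:
  s0 = a.d.(b.0 + d.0 + b.0) :: =a=> s1
  s1 = d.(b.0 + d.0 + b.0) :: =d=> s2
  s2 = b.0 + d.0 + b.0 :: =b=> s3, =d=> s3
  s3 = 0 :: deadlocked
Q's transition system — 4 states:
  t0 = a.d.(b.0 + d.0) :: =a=> t1
  t1 = d.(b.0 + d.0) :: =d=> t2
  t2 = b.0 + d.0 :: =b=> t3, =d=> t3
  t3 = 0 :: deadlocked
Coarsest stable partition (strong bisimilarity classes):
  B0 = {s0, t0}
  B1 = {s1, t1}
  B2 = {s2, t2}
  B3 = {s3, t3}
s0 ∈ B0, t0 ∈ B0 → same block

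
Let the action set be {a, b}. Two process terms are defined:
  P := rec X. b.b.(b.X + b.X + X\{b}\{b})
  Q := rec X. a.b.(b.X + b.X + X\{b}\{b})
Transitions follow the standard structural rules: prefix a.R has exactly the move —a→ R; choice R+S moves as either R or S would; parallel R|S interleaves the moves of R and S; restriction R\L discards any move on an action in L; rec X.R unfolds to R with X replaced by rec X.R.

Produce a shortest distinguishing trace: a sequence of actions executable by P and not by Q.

P's transition system — 3 states:
  p0 = rec X. b.b.(b.X + b.X + X\{b}\{b}) → -b-> p1
  p1 = b.(b.(rec X. b.b.(b.X + b.X + X\{b}\{b})) + b.(rec X. b.b.(b.X + b.X + X\{b}\{b})) + (rec X. b.b.(b.X + b.X + X\{b}\{b}))\{b}\{b}) → -b-> p2
  p2 = b.(rec X. b.b.(b.X + b.X + X\{b}\{b})) + b.(rec X. b.b.(b.X + b.X + X\{b}\{b})) + (rec X. b.b.(b.X + b.X + X\{b}\{b}))\{b}\{b} → -b-> p0
Q's transition system — 4 states:
  q0 = rec X. a.b.(b.X + b.X + X\{b}\{b}) → -a-> q1
  q1 = b.(b.(rec X. a.b.(b.X + b.X + X\{b}\{b})) + b.(rec X. a.b.(b.X + b.X + X\{b}\{b})) + (rec X. a.b.(b.X + b.X + X\{b}\{b}))\{b}\{b}) → -b-> q2
  q2 = b.(rec X. a.b.(b.X + b.X + X\{b}\{b})) + b.(rec X. a.b.(b.X + b.X + X\{b}\{b})) + (rec X. a.b.(b.X + b.X + X\{b}\{b}))\{b}\{b} → -a-> q3, -b-> q0
  q3 = (b.(b.(rec X. a.b.(b.X + b.X + X\{b}\{b})) + b.(rec X. a.b.(b.X + b.X + X\{b}\{b})) + (rec X. a.b.(b.X + b.X + X\{b}\{b}))\{b}\{b}))\{b}\{b} → stopped
Trace ⟨b⟩ through P, begin at {p0}:
  [1] b ⇒ {p1}
  — P admits the full trace.
Trace ⟨b⟩ through Q, begin at {q0}:
  [1] b ⇒ no successor for Q

b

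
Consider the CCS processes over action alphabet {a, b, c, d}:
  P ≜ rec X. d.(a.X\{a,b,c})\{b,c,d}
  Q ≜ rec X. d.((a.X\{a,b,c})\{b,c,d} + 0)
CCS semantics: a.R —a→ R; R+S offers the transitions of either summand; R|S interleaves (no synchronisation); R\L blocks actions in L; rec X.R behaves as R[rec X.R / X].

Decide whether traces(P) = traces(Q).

YES

P's transition system — 3 states:
  p0 = rec X. d.(a.X\{a,b,c})\{b,c,d} → --d--▸ p1
  p1 = (a.(rec X. d.(a.X\{a,b,c})\{b,c,d})\{a,b,c})\{b,c,d} → --a--▸ p2
  p2 = (rec X. d.(a.X\{a,b,c})\{b,c,d})\{a,b,c}\{b,c,d} → (no moves)
Q's transition system — 3 states:
  q0 = rec X. d.((a.X\{a,b,c})\{b,c,d} + 0) → --d--▸ q1
  q1 = (a.(rec X. d.((a.X\{a,b,c})\{b,c,d} + 0))\{a,b,c})\{b,c,d} + 0 → --a--▸ q2
  q2 = (rec X. d.((a.X\{a,b,c})\{b,c,d} + 0))\{a,b,c}\{b,c,d} → (no moves)
Bisimilarity quotient blocks:
  B0 = {p0, q0}
  B1 = {p1, q1}
  B2 = {p2, q2}
p0 ∈ B0, q0 ∈ B0 → same block
Bisimilar ⇒ trace-equivalent.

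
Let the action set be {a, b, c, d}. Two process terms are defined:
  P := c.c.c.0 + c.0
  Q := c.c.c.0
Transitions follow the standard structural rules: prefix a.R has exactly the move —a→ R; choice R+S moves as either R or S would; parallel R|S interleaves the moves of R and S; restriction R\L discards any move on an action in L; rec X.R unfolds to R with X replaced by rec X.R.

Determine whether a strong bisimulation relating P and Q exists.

not bisimilar

LTS(P): 4 reachable states
  m0 = c.c.c.0 + c.0 ⊢ --c--▸ m1, --c--▸ m2
  m1 = 0 ⊢ deadlocked
  m2 = c.c.0 ⊢ --c--▸ m3
  m3 = c.0 ⊢ --c--▸ m1
LTS(Q): 4 reachable states
  n0 = c.c.c.0 ⊢ --c--▸ n1
  n1 = c.c.0 ⊢ --c--▸ n2
  n2 = c.0 ⊢ --c--▸ n3
  n3 = 0 ⊢ deadlocked
Bisimilarity quotient blocks:
  B0 = {m0}
  B1 = {m2, n1}
  B2 = {m3, n2}
  B3 = {m1, n3}
  B4 = {n0}
m0 ∈ B0, n0 ∈ B4 → different blocks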